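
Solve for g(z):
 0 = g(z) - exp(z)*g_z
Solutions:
 g(z) = C1*exp(-exp(-z))


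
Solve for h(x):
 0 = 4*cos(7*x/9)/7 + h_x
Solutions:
 h(x) = C1 - 36*sin(7*x/9)/49


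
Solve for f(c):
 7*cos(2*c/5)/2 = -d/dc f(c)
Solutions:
 f(c) = C1 - 35*sin(2*c/5)/4


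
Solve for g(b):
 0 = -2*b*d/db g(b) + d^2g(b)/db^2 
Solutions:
 g(b) = C1 + C2*erfi(b)


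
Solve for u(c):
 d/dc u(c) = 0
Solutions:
 u(c) = C1


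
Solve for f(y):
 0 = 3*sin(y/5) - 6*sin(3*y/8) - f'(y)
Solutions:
 f(y) = C1 - 15*cos(y/5) + 16*cos(3*y/8)


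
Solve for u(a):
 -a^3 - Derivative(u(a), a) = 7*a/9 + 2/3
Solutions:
 u(a) = C1 - a^4/4 - 7*a^2/18 - 2*a/3


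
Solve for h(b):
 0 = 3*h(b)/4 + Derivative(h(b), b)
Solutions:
 h(b) = C1*exp(-3*b/4)


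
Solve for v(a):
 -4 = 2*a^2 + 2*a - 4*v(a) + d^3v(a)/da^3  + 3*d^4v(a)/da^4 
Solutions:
 v(a) = C1*exp(a*(-24 - 10*2^(2/3)/(167/27 + sqrt(41))^(1/3) + 9*2^(1/3)*(167/27 + sqrt(41))^(1/3))/54)*sin(sqrt(3)*a*(20/(334/27 + 2*sqrt(41))^(1/3) + 9*(334/27 + 2*sqrt(41))^(1/3))/54) + C2*exp(a*(-24 - 10*2^(2/3)/(167/27 + sqrt(41))^(1/3) + 9*2^(1/3)*(167/27 + sqrt(41))^(1/3))/54)*cos(sqrt(3)*a*(20/(334/27 + 2*sqrt(41))^(1/3) + 9*(334/27 + 2*sqrt(41))^(1/3))/54) + C3*exp(a) + C4*exp(a*(-9*2^(1/3)*(167/27 + sqrt(41))^(1/3) - 12 + 10*2^(2/3)/(167/27 + sqrt(41))^(1/3))/27) + a^2/2 + a/2 + 1


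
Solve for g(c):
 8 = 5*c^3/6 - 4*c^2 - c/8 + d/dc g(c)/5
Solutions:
 g(c) = C1 - 25*c^4/24 + 20*c^3/3 + 5*c^2/16 + 40*c


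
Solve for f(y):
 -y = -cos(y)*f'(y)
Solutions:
 f(y) = C1 + Integral(y/cos(y), y)


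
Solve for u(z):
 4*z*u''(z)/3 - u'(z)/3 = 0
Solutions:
 u(z) = C1 + C2*z^(5/4)


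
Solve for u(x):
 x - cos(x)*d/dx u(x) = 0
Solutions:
 u(x) = C1 + Integral(x/cos(x), x)


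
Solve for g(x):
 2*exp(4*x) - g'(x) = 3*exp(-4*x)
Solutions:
 g(x) = C1 + exp(4*x)/2 + 3*exp(-4*x)/4


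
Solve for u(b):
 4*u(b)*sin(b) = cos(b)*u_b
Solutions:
 u(b) = C1/cos(b)^4


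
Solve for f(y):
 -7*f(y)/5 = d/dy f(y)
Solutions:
 f(y) = C1*exp(-7*y/5)


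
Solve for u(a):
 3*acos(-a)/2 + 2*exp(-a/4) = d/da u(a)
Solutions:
 u(a) = C1 + 3*a*acos(-a)/2 + 3*sqrt(1 - a^2)/2 - 8*exp(-a/4)


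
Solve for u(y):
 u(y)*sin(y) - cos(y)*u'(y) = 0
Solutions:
 u(y) = C1/cos(y)


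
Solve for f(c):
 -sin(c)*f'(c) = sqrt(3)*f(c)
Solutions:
 f(c) = C1*(cos(c) + 1)^(sqrt(3)/2)/(cos(c) - 1)^(sqrt(3)/2)


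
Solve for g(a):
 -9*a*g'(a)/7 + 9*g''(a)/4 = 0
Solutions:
 g(a) = C1 + C2*erfi(sqrt(14)*a/7)


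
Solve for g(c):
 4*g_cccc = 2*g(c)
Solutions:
 g(c) = C1*exp(-2^(3/4)*c/2) + C2*exp(2^(3/4)*c/2) + C3*sin(2^(3/4)*c/2) + C4*cos(2^(3/4)*c/2)


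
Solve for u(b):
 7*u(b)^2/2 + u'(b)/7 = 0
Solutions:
 u(b) = 2/(C1 + 49*b)


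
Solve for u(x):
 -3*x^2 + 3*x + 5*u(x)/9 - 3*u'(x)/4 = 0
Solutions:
 u(x) = C1*exp(20*x/27) + 27*x^2/5 + 459*x/50 + 12393/1000


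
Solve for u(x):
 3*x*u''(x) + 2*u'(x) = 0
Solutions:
 u(x) = C1 + C2*x^(1/3)


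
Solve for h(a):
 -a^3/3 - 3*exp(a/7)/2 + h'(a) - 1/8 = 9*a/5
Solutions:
 h(a) = C1 + a^4/12 + 9*a^2/10 + a/8 + 21*exp(a/7)/2


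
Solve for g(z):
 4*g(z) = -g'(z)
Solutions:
 g(z) = C1*exp(-4*z)


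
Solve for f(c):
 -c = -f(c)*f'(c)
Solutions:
 f(c) = -sqrt(C1 + c^2)
 f(c) = sqrt(C1 + c^2)


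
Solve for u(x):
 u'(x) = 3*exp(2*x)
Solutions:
 u(x) = C1 + 3*exp(2*x)/2


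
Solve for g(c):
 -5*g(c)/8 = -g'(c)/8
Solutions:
 g(c) = C1*exp(5*c)


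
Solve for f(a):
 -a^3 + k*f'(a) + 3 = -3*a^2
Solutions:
 f(a) = C1 + a^4/(4*k) - a^3/k - 3*a/k


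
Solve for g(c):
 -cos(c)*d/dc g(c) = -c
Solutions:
 g(c) = C1 + Integral(c/cos(c), c)


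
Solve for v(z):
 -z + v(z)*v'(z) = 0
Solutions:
 v(z) = -sqrt(C1 + z^2)
 v(z) = sqrt(C1 + z^2)


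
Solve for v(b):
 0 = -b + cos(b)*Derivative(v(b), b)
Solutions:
 v(b) = C1 + Integral(b/cos(b), b)


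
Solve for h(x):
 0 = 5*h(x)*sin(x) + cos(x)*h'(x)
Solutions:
 h(x) = C1*cos(x)^5


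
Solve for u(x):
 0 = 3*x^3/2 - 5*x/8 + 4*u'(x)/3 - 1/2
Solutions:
 u(x) = C1 - 9*x^4/32 + 15*x^2/64 + 3*x/8


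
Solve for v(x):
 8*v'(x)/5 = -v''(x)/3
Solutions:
 v(x) = C1 + C2*exp(-24*x/5)


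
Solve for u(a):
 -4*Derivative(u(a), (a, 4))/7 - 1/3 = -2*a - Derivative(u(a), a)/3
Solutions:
 u(a) = C1 + C4*exp(126^(1/3)*a/6) - 3*a^2 + a + (C2*sin(14^(1/3)*3^(1/6)*a/4) + C3*cos(14^(1/3)*3^(1/6)*a/4))*exp(-126^(1/3)*a/12)


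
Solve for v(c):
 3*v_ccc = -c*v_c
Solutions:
 v(c) = C1 + Integral(C2*airyai(-3^(2/3)*c/3) + C3*airybi(-3^(2/3)*c/3), c)


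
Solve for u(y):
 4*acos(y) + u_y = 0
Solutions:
 u(y) = C1 - 4*y*acos(y) + 4*sqrt(1 - y^2)


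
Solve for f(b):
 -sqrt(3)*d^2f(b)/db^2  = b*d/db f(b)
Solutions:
 f(b) = C1 + C2*erf(sqrt(2)*3^(3/4)*b/6)


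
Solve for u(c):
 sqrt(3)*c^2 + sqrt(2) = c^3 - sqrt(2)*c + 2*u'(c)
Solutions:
 u(c) = C1 - c^4/8 + sqrt(3)*c^3/6 + sqrt(2)*c^2/4 + sqrt(2)*c/2


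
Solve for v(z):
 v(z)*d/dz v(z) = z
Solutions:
 v(z) = -sqrt(C1 + z^2)
 v(z) = sqrt(C1 + z^2)


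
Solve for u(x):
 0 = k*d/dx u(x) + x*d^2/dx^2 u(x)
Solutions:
 u(x) = C1 + x^(1 - re(k))*(C2*sin(log(x)*Abs(im(k))) + C3*cos(log(x)*im(k)))


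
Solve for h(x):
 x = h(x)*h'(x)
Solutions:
 h(x) = -sqrt(C1 + x^2)
 h(x) = sqrt(C1 + x^2)


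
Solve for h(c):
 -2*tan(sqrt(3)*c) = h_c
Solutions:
 h(c) = C1 + 2*sqrt(3)*log(cos(sqrt(3)*c))/3


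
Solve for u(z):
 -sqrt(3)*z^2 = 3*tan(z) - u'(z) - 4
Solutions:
 u(z) = C1 + sqrt(3)*z^3/3 - 4*z - 3*log(cos(z))


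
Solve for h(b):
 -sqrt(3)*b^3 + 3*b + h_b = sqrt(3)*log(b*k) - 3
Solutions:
 h(b) = C1 + sqrt(3)*b^4/4 - 3*b^2/2 + sqrt(3)*b*log(b*k) + b*(-3 - sqrt(3))


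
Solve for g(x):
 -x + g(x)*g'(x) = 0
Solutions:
 g(x) = -sqrt(C1 + x^2)
 g(x) = sqrt(C1 + x^2)


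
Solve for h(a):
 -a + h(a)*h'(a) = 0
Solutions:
 h(a) = -sqrt(C1 + a^2)
 h(a) = sqrt(C1 + a^2)


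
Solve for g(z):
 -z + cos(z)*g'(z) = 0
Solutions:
 g(z) = C1 + Integral(z/cos(z), z)


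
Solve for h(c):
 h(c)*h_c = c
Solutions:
 h(c) = -sqrt(C1 + c^2)
 h(c) = sqrt(C1 + c^2)


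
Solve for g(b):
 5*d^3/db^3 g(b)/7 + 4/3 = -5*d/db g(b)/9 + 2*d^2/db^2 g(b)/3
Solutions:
 g(b) = C1 - 12*b/5 + (C2*sin(sqrt(14)*b/5) + C3*cos(sqrt(14)*b/5))*exp(7*b/15)


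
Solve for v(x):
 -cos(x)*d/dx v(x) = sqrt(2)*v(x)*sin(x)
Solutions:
 v(x) = C1*cos(x)^(sqrt(2))


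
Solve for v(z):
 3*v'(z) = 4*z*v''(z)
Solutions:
 v(z) = C1 + C2*z^(7/4)


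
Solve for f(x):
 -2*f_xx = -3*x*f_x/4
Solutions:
 f(x) = C1 + C2*erfi(sqrt(3)*x/4)


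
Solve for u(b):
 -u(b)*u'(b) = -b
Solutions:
 u(b) = -sqrt(C1 + b^2)
 u(b) = sqrt(C1 + b^2)


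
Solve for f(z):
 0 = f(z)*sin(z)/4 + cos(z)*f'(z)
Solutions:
 f(z) = C1*cos(z)^(1/4)


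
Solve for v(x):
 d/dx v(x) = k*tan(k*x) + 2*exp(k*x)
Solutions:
 v(x) = C1 + k*Piecewise((-log(cos(k*x))/k, Ne(k, 0)), (0, True)) + 2*Piecewise((exp(k*x)/k, Ne(k, 0)), (x, True))


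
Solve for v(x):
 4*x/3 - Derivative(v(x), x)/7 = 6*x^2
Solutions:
 v(x) = C1 - 14*x^3 + 14*x^2/3


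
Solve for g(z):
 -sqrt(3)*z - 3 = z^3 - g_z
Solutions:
 g(z) = C1 + z^4/4 + sqrt(3)*z^2/2 + 3*z


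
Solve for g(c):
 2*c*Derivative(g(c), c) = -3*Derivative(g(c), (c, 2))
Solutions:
 g(c) = C1 + C2*erf(sqrt(3)*c/3)


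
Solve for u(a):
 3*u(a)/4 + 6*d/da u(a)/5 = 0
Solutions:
 u(a) = C1*exp(-5*a/8)


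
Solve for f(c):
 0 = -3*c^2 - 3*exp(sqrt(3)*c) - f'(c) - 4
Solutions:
 f(c) = C1 - c^3 - 4*c - sqrt(3)*exp(sqrt(3)*c)


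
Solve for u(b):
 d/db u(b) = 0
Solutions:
 u(b) = C1


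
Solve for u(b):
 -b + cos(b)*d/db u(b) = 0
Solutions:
 u(b) = C1 + Integral(b/cos(b), b)


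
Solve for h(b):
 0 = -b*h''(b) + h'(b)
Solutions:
 h(b) = C1 + C2*b^2


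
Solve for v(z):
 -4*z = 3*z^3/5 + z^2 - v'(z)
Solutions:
 v(z) = C1 + 3*z^4/20 + z^3/3 + 2*z^2


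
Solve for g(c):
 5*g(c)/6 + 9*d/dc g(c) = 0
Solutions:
 g(c) = C1*exp(-5*c/54)


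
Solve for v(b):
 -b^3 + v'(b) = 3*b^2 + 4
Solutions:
 v(b) = C1 + b^4/4 + b^3 + 4*b


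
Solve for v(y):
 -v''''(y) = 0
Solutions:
 v(y) = C1 + C2*y + C3*y^2 + C4*y^3


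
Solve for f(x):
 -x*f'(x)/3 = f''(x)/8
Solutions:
 f(x) = C1 + C2*erf(2*sqrt(3)*x/3)


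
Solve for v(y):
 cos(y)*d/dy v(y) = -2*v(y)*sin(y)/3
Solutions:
 v(y) = C1*cos(y)^(2/3)


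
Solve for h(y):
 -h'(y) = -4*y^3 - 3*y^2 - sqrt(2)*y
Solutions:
 h(y) = C1 + y^4 + y^3 + sqrt(2)*y^2/2


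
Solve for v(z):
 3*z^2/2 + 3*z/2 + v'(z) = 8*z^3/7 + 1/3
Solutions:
 v(z) = C1 + 2*z^4/7 - z^3/2 - 3*z^2/4 + z/3


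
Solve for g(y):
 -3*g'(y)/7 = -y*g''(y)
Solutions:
 g(y) = C1 + C2*y^(10/7)


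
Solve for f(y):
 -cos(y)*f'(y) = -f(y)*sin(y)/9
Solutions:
 f(y) = C1/cos(y)^(1/9)


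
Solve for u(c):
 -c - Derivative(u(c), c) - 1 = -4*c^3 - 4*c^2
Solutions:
 u(c) = C1 + c^4 + 4*c^3/3 - c^2/2 - c


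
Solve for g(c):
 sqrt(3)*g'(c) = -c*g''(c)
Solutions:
 g(c) = C1 + C2*c^(1 - sqrt(3))


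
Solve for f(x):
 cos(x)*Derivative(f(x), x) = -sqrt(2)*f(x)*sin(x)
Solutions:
 f(x) = C1*cos(x)^(sqrt(2))


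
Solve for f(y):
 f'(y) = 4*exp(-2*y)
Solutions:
 f(y) = C1 - 2*exp(-2*y)


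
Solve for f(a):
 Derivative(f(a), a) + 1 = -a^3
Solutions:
 f(a) = C1 - a^4/4 - a


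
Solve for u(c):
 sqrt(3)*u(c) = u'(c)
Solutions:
 u(c) = C1*exp(sqrt(3)*c)


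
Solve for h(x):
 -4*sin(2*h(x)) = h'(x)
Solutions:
 h(x) = pi - acos((-C1 - exp(16*x))/(C1 - exp(16*x)))/2
 h(x) = acos((-C1 - exp(16*x))/(C1 - exp(16*x)))/2


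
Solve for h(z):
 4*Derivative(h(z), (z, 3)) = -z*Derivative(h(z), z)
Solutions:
 h(z) = C1 + Integral(C2*airyai(-2^(1/3)*z/2) + C3*airybi(-2^(1/3)*z/2), z)


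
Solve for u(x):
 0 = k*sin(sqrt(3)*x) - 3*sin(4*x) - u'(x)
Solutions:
 u(x) = C1 - sqrt(3)*k*cos(sqrt(3)*x)/3 + 3*cos(4*x)/4


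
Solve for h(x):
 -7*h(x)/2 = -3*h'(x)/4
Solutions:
 h(x) = C1*exp(14*x/3)


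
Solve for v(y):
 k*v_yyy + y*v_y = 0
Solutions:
 v(y) = C1 + Integral(C2*airyai(y*(-1/k)^(1/3)) + C3*airybi(y*(-1/k)^(1/3)), y)


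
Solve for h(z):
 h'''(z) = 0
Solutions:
 h(z) = C1 + C2*z + C3*z^2


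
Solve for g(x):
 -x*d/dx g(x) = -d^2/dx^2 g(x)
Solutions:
 g(x) = C1 + C2*erfi(sqrt(2)*x/2)


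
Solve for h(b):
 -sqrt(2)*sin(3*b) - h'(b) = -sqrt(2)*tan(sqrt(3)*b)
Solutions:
 h(b) = C1 - sqrt(6)*log(cos(sqrt(3)*b))/3 + sqrt(2)*cos(3*b)/3


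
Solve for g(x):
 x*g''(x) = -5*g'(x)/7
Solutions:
 g(x) = C1 + C2*x^(2/7)


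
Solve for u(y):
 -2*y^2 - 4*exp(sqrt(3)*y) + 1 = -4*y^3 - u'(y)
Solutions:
 u(y) = C1 - y^4 + 2*y^3/3 - y + 4*sqrt(3)*exp(sqrt(3)*y)/3


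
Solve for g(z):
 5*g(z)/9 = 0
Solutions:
 g(z) = 0


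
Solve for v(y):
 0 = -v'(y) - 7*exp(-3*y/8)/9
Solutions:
 v(y) = C1 + 56*exp(-3*y/8)/27


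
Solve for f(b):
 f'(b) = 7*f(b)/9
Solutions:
 f(b) = C1*exp(7*b/9)


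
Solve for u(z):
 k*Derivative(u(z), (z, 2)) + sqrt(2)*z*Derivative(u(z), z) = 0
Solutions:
 u(z) = C1 + C2*sqrt(k)*erf(2^(3/4)*z*sqrt(1/k)/2)


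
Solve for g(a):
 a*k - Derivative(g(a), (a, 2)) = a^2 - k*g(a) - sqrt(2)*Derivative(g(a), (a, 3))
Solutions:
 g(a) = C1*exp(a*(sqrt(2)*(27*k + sqrt((27*k - 1)^2 - 1) - 1)^(1/3) - sqrt(6)*I*(27*k + sqrt((27*k - 1)^2 - 1) - 1)^(1/3) + 2*sqrt(2) - 8/((-sqrt(2) + sqrt(6)*I)*(27*k + sqrt((27*k - 1)^2 - 1) - 1)^(1/3)))/12) + C2*exp(a*(sqrt(2)*(27*k + sqrt((27*k - 1)^2 - 1) - 1)^(1/3) + sqrt(6)*I*(27*k + sqrt((27*k - 1)^2 - 1) - 1)^(1/3) + 2*sqrt(2) + 8/((sqrt(2) + sqrt(6)*I)*(27*k + sqrt((27*k - 1)^2 - 1) - 1)^(1/3)))/12) + C3*exp(sqrt(2)*a*(-(27*k + sqrt((27*k - 1)^2 - 1) - 1)^(1/3) + 1 - 1/(27*k + sqrt((27*k - 1)^2 - 1) - 1)^(1/3))/6) + a^2/k - a + 2/k^2


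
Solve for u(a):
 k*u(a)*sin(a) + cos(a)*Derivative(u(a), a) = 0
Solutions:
 u(a) = C1*exp(k*log(cos(a)))


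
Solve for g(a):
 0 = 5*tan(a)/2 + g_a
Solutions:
 g(a) = C1 + 5*log(cos(a))/2


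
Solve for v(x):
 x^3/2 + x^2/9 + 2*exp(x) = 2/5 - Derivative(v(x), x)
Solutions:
 v(x) = C1 - x^4/8 - x^3/27 + 2*x/5 - 2*exp(x)


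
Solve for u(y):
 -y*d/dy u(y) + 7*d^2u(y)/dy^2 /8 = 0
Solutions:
 u(y) = C1 + C2*erfi(2*sqrt(7)*y/7)


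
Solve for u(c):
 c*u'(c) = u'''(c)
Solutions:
 u(c) = C1 + Integral(C2*airyai(c) + C3*airybi(c), c)


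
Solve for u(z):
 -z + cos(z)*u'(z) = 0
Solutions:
 u(z) = C1 + Integral(z/cos(z), z)


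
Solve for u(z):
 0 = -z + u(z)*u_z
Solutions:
 u(z) = -sqrt(C1 + z^2)
 u(z) = sqrt(C1 + z^2)


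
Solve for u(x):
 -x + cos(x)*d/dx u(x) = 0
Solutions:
 u(x) = C1 + Integral(x/cos(x), x)


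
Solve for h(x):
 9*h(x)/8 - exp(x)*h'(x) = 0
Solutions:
 h(x) = C1*exp(-9*exp(-x)/8)


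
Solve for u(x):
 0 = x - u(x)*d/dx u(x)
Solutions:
 u(x) = -sqrt(C1 + x^2)
 u(x) = sqrt(C1 + x^2)


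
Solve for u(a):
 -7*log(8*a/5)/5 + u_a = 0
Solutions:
 u(a) = C1 + 7*a*log(a)/5 - 7*a*log(5)/5 - 7*a/5 + 21*a*log(2)/5


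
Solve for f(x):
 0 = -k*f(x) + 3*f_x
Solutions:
 f(x) = C1*exp(k*x/3)


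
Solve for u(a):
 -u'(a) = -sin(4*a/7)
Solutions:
 u(a) = C1 - 7*cos(4*a/7)/4


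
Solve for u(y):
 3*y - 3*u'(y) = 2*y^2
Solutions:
 u(y) = C1 - 2*y^3/9 + y^2/2


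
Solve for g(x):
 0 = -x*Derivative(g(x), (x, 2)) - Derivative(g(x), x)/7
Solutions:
 g(x) = C1 + C2*x^(6/7)


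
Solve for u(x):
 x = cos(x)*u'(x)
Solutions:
 u(x) = C1 + Integral(x/cos(x), x)


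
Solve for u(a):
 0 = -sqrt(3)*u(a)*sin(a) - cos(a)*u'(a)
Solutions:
 u(a) = C1*cos(a)^(sqrt(3))


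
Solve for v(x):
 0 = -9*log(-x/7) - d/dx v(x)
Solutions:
 v(x) = C1 - 9*x*log(-x) + 9*x*(1 + log(7))


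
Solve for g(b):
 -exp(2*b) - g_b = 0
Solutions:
 g(b) = C1 - exp(2*b)/2


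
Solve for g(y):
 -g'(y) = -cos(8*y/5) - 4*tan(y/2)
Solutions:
 g(y) = C1 - 8*log(cos(y/2)) + 5*sin(8*y/5)/8


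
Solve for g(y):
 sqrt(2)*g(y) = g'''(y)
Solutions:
 g(y) = C3*exp(2^(1/6)*y) + (C1*sin(2^(1/6)*sqrt(3)*y/2) + C2*cos(2^(1/6)*sqrt(3)*y/2))*exp(-2^(1/6)*y/2)


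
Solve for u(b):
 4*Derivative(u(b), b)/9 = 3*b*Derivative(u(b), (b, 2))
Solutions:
 u(b) = C1 + C2*b^(31/27)


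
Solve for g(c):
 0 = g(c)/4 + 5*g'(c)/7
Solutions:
 g(c) = C1*exp(-7*c/20)


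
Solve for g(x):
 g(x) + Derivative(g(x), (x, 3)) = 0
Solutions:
 g(x) = C3*exp(-x) + (C1*sin(sqrt(3)*x/2) + C2*cos(sqrt(3)*x/2))*exp(x/2)


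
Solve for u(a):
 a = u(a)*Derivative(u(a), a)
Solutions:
 u(a) = -sqrt(C1 + a^2)
 u(a) = sqrt(C1 + a^2)


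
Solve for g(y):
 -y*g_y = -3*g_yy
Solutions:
 g(y) = C1 + C2*erfi(sqrt(6)*y/6)


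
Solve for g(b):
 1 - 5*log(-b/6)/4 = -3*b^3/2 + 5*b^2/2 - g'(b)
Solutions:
 g(b) = C1 - 3*b^4/8 + 5*b^3/6 + 5*b*log(-b)/4 + b*(-9 - 5*log(6))/4


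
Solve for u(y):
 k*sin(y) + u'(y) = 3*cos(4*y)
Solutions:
 u(y) = C1 + k*cos(y) + 3*sin(4*y)/4


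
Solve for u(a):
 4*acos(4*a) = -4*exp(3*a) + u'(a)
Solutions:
 u(a) = C1 + 4*a*acos(4*a) - sqrt(1 - 16*a^2) + 4*exp(3*a)/3


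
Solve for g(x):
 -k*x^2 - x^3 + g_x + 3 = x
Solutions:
 g(x) = C1 + k*x^3/3 + x^4/4 + x^2/2 - 3*x


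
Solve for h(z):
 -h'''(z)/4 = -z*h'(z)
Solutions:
 h(z) = C1 + Integral(C2*airyai(2^(2/3)*z) + C3*airybi(2^(2/3)*z), z)


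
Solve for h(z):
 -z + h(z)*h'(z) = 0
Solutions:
 h(z) = -sqrt(C1 + z^2)
 h(z) = sqrt(C1 + z^2)


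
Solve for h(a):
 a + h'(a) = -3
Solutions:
 h(a) = C1 - a^2/2 - 3*a


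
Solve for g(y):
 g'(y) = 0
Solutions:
 g(y) = C1


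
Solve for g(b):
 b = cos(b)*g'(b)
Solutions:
 g(b) = C1 + Integral(b/cos(b), b)


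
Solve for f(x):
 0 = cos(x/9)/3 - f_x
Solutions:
 f(x) = C1 + 3*sin(x/9)


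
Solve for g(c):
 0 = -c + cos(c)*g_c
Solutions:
 g(c) = C1 + Integral(c/cos(c), c)


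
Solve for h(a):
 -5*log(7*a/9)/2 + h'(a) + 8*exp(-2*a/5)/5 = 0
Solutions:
 h(a) = C1 + 5*a*log(a)/2 + a*(-5*log(3) - 5/2 + 5*log(7)/2) + 4*exp(-2*a/5)


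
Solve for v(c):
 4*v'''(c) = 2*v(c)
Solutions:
 v(c) = C3*exp(2^(2/3)*c/2) + (C1*sin(2^(2/3)*sqrt(3)*c/4) + C2*cos(2^(2/3)*sqrt(3)*c/4))*exp(-2^(2/3)*c/4)


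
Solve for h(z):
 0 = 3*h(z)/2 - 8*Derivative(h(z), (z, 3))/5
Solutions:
 h(z) = C3*exp(15^(1/3)*2^(2/3)*z/4) + (C1*sin(2^(2/3)*3^(5/6)*5^(1/3)*z/8) + C2*cos(2^(2/3)*3^(5/6)*5^(1/3)*z/8))*exp(-15^(1/3)*2^(2/3)*z/8)


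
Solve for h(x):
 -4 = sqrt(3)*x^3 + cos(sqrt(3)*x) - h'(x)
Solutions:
 h(x) = C1 + sqrt(3)*x^4/4 + 4*x + sqrt(3)*sin(sqrt(3)*x)/3


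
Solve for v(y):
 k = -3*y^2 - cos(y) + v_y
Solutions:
 v(y) = C1 + k*y + y^3 + sin(y)


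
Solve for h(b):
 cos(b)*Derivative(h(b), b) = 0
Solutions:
 h(b) = C1


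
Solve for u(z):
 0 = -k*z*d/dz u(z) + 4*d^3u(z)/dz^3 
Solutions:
 u(z) = C1 + Integral(C2*airyai(2^(1/3)*k^(1/3)*z/2) + C3*airybi(2^(1/3)*k^(1/3)*z/2), z)


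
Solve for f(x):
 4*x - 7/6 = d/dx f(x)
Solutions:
 f(x) = C1 + 2*x^2 - 7*x/6


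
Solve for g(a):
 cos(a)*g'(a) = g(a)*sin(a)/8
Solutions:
 g(a) = C1/cos(a)^(1/8)


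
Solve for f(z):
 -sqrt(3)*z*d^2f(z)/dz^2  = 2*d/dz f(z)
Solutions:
 f(z) = C1 + C2*z^(1 - 2*sqrt(3)/3)


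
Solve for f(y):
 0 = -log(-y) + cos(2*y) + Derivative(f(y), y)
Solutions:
 f(y) = C1 + y*log(-y) - y - sin(2*y)/2


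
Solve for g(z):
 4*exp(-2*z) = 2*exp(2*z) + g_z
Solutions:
 g(z) = C1 - exp(2*z) - 2*exp(-2*z)


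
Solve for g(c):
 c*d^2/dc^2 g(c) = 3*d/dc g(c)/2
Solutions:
 g(c) = C1 + C2*c^(5/2)


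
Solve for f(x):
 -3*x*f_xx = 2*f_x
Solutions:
 f(x) = C1 + C2*x^(1/3)


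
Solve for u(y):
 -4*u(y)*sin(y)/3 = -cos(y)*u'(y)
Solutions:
 u(y) = C1/cos(y)^(4/3)


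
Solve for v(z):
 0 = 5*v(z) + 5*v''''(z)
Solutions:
 v(z) = (C1*sin(sqrt(2)*z/2) + C2*cos(sqrt(2)*z/2))*exp(-sqrt(2)*z/2) + (C3*sin(sqrt(2)*z/2) + C4*cos(sqrt(2)*z/2))*exp(sqrt(2)*z/2)


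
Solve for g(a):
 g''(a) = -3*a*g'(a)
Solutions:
 g(a) = C1 + C2*erf(sqrt(6)*a/2)


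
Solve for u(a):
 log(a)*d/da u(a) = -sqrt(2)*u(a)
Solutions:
 u(a) = C1*exp(-sqrt(2)*li(a))


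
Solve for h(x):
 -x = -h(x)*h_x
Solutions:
 h(x) = -sqrt(C1 + x^2)
 h(x) = sqrt(C1 + x^2)


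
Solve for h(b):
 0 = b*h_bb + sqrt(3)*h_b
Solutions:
 h(b) = C1 + C2*b^(1 - sqrt(3))


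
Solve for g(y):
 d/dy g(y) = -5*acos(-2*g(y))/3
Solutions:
 Integral(1/acos(-2*_y), (_y, g(y))) = C1 - 5*y/3


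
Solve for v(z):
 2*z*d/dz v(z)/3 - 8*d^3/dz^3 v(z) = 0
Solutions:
 v(z) = C1 + Integral(C2*airyai(18^(1/3)*z/6) + C3*airybi(18^(1/3)*z/6), z)


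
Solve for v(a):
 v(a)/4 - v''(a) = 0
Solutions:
 v(a) = C1*exp(-a/2) + C2*exp(a/2)


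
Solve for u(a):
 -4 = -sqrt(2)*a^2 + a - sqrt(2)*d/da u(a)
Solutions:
 u(a) = C1 - a^3/3 + sqrt(2)*a^2/4 + 2*sqrt(2)*a


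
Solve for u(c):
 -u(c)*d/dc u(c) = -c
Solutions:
 u(c) = -sqrt(C1 + c^2)
 u(c) = sqrt(C1 + c^2)


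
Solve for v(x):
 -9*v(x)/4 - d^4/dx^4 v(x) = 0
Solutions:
 v(x) = (C1*sin(sqrt(3)*x/2) + C2*cos(sqrt(3)*x/2))*exp(-sqrt(3)*x/2) + (C3*sin(sqrt(3)*x/2) + C4*cos(sqrt(3)*x/2))*exp(sqrt(3)*x/2)


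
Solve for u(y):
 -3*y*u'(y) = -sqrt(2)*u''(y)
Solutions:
 u(y) = C1 + C2*erfi(2^(1/4)*sqrt(3)*y/2)


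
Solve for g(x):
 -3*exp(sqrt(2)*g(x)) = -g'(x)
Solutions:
 g(x) = sqrt(2)*(2*log(-1/(C1 + 3*x)) - log(2))/4


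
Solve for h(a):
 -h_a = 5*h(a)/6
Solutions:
 h(a) = C1*exp(-5*a/6)


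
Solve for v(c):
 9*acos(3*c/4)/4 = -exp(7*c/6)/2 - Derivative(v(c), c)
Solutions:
 v(c) = C1 - 9*c*acos(3*c/4)/4 + 3*sqrt(16 - 9*c^2)/4 - 3*exp(7*c/6)/7


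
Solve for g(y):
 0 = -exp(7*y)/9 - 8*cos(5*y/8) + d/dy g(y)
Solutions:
 g(y) = C1 + exp(7*y)/63 + 64*sin(5*y/8)/5


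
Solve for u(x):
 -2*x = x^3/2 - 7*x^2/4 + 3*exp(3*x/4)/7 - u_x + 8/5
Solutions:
 u(x) = C1 + x^4/8 - 7*x^3/12 + x^2 + 8*x/5 + 4*exp(3*x/4)/7


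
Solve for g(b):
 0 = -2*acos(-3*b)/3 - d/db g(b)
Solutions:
 g(b) = C1 - 2*b*acos(-3*b)/3 - 2*sqrt(1 - 9*b^2)/9


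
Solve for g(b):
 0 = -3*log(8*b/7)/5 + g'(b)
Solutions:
 g(b) = C1 + 3*b*log(b)/5 - 3*b*log(7)/5 - 3*b/5 + 9*b*log(2)/5


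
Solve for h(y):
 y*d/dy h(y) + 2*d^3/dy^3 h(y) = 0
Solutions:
 h(y) = C1 + Integral(C2*airyai(-2^(2/3)*y/2) + C3*airybi(-2^(2/3)*y/2), y)


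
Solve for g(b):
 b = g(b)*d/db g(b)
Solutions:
 g(b) = -sqrt(C1 + b^2)
 g(b) = sqrt(C1 + b^2)


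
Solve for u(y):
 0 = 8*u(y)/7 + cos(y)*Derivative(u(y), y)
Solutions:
 u(y) = C1*(sin(y) - 1)^(4/7)/(sin(y) + 1)^(4/7)


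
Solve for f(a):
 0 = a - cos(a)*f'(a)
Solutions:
 f(a) = C1 + Integral(a/cos(a), a)


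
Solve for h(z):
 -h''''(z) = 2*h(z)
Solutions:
 h(z) = (C1*sin(2^(3/4)*z/2) + C2*cos(2^(3/4)*z/2))*exp(-2^(3/4)*z/2) + (C3*sin(2^(3/4)*z/2) + C4*cos(2^(3/4)*z/2))*exp(2^(3/4)*z/2)


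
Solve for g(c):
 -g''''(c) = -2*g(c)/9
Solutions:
 g(c) = C1*exp(-2^(1/4)*sqrt(3)*c/3) + C2*exp(2^(1/4)*sqrt(3)*c/3) + C3*sin(2^(1/4)*sqrt(3)*c/3) + C4*cos(2^(1/4)*sqrt(3)*c/3)


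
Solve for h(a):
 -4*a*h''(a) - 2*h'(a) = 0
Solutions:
 h(a) = C1 + C2*sqrt(a)


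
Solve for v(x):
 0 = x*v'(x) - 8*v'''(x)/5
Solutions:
 v(x) = C1 + Integral(C2*airyai(5^(1/3)*x/2) + C3*airybi(5^(1/3)*x/2), x)


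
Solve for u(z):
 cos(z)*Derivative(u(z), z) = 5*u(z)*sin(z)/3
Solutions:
 u(z) = C1/cos(z)^(5/3)


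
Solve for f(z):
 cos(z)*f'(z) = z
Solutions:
 f(z) = C1 + Integral(z/cos(z), z)


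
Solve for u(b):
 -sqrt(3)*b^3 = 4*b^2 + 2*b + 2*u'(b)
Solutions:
 u(b) = C1 - sqrt(3)*b^4/8 - 2*b^3/3 - b^2/2


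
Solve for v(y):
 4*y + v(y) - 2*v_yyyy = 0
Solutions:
 v(y) = C1*exp(-2^(3/4)*y/2) + C2*exp(2^(3/4)*y/2) + C3*sin(2^(3/4)*y/2) + C4*cos(2^(3/4)*y/2) - 4*y


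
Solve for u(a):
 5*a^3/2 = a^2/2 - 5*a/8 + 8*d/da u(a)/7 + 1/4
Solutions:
 u(a) = C1 + 35*a^4/64 - 7*a^3/48 + 35*a^2/128 - 7*a/32


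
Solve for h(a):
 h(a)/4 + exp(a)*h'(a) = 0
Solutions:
 h(a) = C1*exp(exp(-a)/4)


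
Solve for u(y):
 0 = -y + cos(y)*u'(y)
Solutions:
 u(y) = C1 + Integral(y/cos(y), y)


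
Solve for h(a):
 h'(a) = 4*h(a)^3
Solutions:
 h(a) = -sqrt(2)*sqrt(-1/(C1 + 4*a))/2
 h(a) = sqrt(2)*sqrt(-1/(C1 + 4*a))/2


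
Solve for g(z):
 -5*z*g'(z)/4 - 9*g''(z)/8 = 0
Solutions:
 g(z) = C1 + C2*erf(sqrt(5)*z/3)


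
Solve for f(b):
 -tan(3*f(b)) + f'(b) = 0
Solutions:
 f(b) = -asin(C1*exp(3*b))/3 + pi/3
 f(b) = asin(C1*exp(3*b))/3


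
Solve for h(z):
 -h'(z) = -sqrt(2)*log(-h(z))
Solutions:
 -li(-h(z)) = C1 + sqrt(2)*z


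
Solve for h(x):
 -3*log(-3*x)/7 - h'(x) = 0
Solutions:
 h(x) = C1 - 3*x*log(-x)/7 + 3*x*(1 - log(3))/7


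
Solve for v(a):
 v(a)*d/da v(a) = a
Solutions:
 v(a) = -sqrt(C1 + a^2)
 v(a) = sqrt(C1 + a^2)


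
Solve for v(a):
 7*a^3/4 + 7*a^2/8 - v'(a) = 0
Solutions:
 v(a) = C1 + 7*a^4/16 + 7*a^3/24


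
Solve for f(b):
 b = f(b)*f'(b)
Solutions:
 f(b) = -sqrt(C1 + b^2)
 f(b) = sqrt(C1 + b^2)


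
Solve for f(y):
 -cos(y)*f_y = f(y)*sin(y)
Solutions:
 f(y) = C1*cos(y)


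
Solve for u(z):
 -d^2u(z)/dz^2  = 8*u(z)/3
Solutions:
 u(z) = C1*sin(2*sqrt(6)*z/3) + C2*cos(2*sqrt(6)*z/3)


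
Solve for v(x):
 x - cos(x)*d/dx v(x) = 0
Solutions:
 v(x) = C1 + Integral(x/cos(x), x)


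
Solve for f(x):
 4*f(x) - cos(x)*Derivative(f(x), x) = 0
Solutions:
 f(x) = C1*(sin(x)^2 + 2*sin(x) + 1)/(sin(x)^2 - 2*sin(x) + 1)


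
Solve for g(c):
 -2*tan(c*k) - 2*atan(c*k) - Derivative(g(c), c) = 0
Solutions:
 g(c) = C1 - 2*Piecewise((-log(cos(c*k))/k, Ne(k, 0)), (0, True)) - 2*Piecewise((c*atan(c*k) - log(c^2*k^2 + 1)/(2*k), Ne(k, 0)), (0, True))


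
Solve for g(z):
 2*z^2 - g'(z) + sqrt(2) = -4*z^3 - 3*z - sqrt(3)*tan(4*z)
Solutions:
 g(z) = C1 + z^4 + 2*z^3/3 + 3*z^2/2 + sqrt(2)*z - sqrt(3)*log(cos(4*z))/4


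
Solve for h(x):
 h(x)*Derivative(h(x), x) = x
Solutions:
 h(x) = -sqrt(C1 + x^2)
 h(x) = sqrt(C1 + x^2)


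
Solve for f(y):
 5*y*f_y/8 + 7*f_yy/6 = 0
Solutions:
 f(y) = C1 + C2*erf(sqrt(210)*y/28)


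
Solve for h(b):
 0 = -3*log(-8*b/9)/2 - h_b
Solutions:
 h(b) = C1 - 3*b*log(-b)/2 + b*(-9*log(2)/2 + 3/2 + 3*log(3))


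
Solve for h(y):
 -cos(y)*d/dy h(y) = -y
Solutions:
 h(y) = C1 + Integral(y/cos(y), y)


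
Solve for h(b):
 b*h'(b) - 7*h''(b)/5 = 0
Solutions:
 h(b) = C1 + C2*erfi(sqrt(70)*b/14)


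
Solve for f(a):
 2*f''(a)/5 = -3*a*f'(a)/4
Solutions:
 f(a) = C1 + C2*erf(sqrt(15)*a/4)


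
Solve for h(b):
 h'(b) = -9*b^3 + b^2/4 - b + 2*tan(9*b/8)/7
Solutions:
 h(b) = C1 - 9*b^4/4 + b^3/12 - b^2/2 - 16*log(cos(9*b/8))/63


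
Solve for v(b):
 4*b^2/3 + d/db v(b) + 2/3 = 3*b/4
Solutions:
 v(b) = C1 - 4*b^3/9 + 3*b^2/8 - 2*b/3


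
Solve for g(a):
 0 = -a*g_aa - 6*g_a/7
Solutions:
 g(a) = C1 + C2*a^(1/7)


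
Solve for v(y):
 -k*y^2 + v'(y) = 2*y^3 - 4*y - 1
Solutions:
 v(y) = C1 + k*y^3/3 + y^4/2 - 2*y^2 - y


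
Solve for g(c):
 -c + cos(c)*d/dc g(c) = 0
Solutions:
 g(c) = C1 + Integral(c/cos(c), c)


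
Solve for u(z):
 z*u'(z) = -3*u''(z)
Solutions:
 u(z) = C1 + C2*erf(sqrt(6)*z/6)


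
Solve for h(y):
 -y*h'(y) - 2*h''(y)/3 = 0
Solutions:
 h(y) = C1 + C2*erf(sqrt(3)*y/2)


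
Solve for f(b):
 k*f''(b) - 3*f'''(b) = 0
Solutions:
 f(b) = C1 + C2*b + C3*exp(b*k/3)


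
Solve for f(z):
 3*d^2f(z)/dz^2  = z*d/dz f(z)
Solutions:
 f(z) = C1 + C2*erfi(sqrt(6)*z/6)


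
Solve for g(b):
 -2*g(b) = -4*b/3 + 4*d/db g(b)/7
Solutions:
 g(b) = C1*exp(-7*b/2) + 2*b/3 - 4/21


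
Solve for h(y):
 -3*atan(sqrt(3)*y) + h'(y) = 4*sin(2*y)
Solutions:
 h(y) = C1 + 3*y*atan(sqrt(3)*y) - sqrt(3)*log(3*y^2 + 1)/2 - 2*cos(2*y)


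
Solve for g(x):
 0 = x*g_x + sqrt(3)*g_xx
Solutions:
 g(x) = C1 + C2*erf(sqrt(2)*3^(3/4)*x/6)


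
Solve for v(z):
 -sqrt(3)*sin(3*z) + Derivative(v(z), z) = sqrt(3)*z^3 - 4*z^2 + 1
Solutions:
 v(z) = C1 + sqrt(3)*z^4/4 - 4*z^3/3 + z - sqrt(3)*cos(3*z)/3


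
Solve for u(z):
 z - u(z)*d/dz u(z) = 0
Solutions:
 u(z) = -sqrt(C1 + z^2)
 u(z) = sqrt(C1 + z^2)


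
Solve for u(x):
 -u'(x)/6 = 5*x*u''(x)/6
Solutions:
 u(x) = C1 + C2*x^(4/5)


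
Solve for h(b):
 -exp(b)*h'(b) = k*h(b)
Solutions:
 h(b) = C1*exp(k*exp(-b))


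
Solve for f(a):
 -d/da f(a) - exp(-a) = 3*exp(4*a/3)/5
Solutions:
 f(a) = C1 - 9*exp(4*a/3)/20 + exp(-a)


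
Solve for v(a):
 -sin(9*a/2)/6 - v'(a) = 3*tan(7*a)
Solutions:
 v(a) = C1 + 3*log(cos(7*a))/7 + cos(9*a/2)/27


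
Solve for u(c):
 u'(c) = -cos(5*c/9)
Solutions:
 u(c) = C1 - 9*sin(5*c/9)/5


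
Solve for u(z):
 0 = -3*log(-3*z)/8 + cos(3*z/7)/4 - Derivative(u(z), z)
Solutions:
 u(z) = C1 - 3*z*log(-z)/8 - 3*z*log(3)/8 + 3*z/8 + 7*sin(3*z/7)/12


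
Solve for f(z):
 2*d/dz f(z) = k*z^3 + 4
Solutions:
 f(z) = C1 + k*z^4/8 + 2*z


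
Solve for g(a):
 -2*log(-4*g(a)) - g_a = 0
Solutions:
 Integral(1/(log(-_y) + 2*log(2)), (_y, g(a)))/2 = C1 - a


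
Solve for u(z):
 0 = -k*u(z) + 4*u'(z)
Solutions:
 u(z) = C1*exp(k*z/4)


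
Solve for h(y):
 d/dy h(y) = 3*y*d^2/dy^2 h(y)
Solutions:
 h(y) = C1 + C2*y^(4/3)


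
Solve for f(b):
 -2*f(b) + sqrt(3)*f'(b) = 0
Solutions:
 f(b) = C1*exp(2*sqrt(3)*b/3)


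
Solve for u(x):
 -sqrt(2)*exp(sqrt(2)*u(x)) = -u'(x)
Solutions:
 u(x) = sqrt(2)*(2*log(-1/(C1 + sqrt(2)*x)) - log(2))/4


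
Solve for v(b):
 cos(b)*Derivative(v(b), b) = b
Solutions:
 v(b) = C1 + Integral(b/cos(b), b)


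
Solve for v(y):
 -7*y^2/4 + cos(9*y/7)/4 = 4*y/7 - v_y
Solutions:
 v(y) = C1 + 7*y^3/12 + 2*y^2/7 - 7*sin(9*y/7)/36


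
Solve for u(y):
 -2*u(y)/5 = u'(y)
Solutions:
 u(y) = C1*exp(-2*y/5)


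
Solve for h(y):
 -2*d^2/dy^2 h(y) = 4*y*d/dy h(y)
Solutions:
 h(y) = C1 + C2*erf(y)


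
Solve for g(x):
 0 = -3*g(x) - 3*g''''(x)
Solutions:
 g(x) = (C1*sin(sqrt(2)*x/2) + C2*cos(sqrt(2)*x/2))*exp(-sqrt(2)*x/2) + (C3*sin(sqrt(2)*x/2) + C4*cos(sqrt(2)*x/2))*exp(sqrt(2)*x/2)


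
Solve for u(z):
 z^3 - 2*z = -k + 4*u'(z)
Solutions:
 u(z) = C1 + k*z/4 + z^4/16 - z^2/4


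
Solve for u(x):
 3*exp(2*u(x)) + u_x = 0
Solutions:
 u(x) = log(-sqrt(-1/(C1 - 3*x))) - log(2)/2
 u(x) = log(-1/(C1 - 3*x))/2 - log(2)/2


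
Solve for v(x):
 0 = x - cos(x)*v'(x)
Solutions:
 v(x) = C1 + Integral(x/cos(x), x)


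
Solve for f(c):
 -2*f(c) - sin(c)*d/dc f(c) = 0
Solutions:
 f(c) = C1*(cos(c) + 1)/(cos(c) - 1)


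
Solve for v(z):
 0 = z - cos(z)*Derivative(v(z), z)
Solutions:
 v(z) = C1 + Integral(z/cos(z), z)


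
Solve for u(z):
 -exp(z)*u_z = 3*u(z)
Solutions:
 u(z) = C1*exp(3*exp(-z))


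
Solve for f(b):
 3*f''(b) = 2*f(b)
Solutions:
 f(b) = C1*exp(-sqrt(6)*b/3) + C2*exp(sqrt(6)*b/3)


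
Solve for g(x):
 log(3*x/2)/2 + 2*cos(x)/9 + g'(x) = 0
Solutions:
 g(x) = C1 - x*log(x)/2 - x*log(3) + x/2 + x*log(6)/2 - 2*sin(x)/9


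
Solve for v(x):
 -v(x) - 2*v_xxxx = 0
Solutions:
 v(x) = (C1*sin(2^(1/4)*x/2) + C2*cos(2^(1/4)*x/2))*exp(-2^(1/4)*x/2) + (C3*sin(2^(1/4)*x/2) + C4*cos(2^(1/4)*x/2))*exp(2^(1/4)*x/2)


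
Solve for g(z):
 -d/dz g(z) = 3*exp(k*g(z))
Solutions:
 g(z) = Piecewise((log(1/(C1*k + 3*k*z))/k, Ne(k, 0)), (nan, True))
 g(z) = Piecewise((C1 - 3*z, Eq(k, 0)), (nan, True))


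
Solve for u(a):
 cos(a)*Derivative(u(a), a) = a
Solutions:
 u(a) = C1 + Integral(a/cos(a), a)


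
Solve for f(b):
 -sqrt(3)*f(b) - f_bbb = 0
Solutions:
 f(b) = C3*exp(-3^(1/6)*b) + (C1*sin(3^(2/3)*b/2) + C2*cos(3^(2/3)*b/2))*exp(3^(1/6)*b/2)


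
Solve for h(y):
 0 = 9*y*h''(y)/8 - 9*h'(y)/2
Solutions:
 h(y) = C1 + C2*y^5


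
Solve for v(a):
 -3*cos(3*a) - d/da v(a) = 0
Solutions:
 v(a) = C1 - sin(3*a)


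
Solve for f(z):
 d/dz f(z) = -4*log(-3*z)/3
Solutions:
 f(z) = C1 - 4*z*log(-z)/3 + 4*z*(1 - log(3))/3


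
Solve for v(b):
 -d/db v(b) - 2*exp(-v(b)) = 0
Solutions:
 v(b) = log(C1 - 2*b)


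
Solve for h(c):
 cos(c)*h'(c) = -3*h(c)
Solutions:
 h(c) = C1*(sin(c) - 1)^(3/2)/(sin(c) + 1)^(3/2)


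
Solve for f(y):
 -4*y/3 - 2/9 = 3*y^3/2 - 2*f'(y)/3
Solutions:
 f(y) = C1 + 9*y^4/16 + y^2 + y/3


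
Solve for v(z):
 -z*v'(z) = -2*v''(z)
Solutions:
 v(z) = C1 + C2*erfi(z/2)


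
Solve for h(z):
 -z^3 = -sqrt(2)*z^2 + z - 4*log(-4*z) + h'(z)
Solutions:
 h(z) = C1 - z^4/4 + sqrt(2)*z^3/3 - z^2/2 + 4*z*log(-z) + 4*z*(-1 + 2*log(2))


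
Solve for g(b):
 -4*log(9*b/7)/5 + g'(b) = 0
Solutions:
 g(b) = C1 + 4*b*log(b)/5 - 4*b*log(7)/5 - 4*b/5 + 8*b*log(3)/5


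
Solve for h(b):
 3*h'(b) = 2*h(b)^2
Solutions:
 h(b) = -3/(C1 + 2*b)


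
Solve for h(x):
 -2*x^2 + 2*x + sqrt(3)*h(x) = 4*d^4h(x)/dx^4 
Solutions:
 h(x) = C1*exp(-sqrt(2)*3^(1/8)*x/2) + C2*exp(sqrt(2)*3^(1/8)*x/2) + C3*sin(sqrt(2)*3^(1/8)*x/2) + C4*cos(sqrt(2)*3^(1/8)*x/2) + 2*sqrt(3)*x^2/3 - 2*sqrt(3)*x/3


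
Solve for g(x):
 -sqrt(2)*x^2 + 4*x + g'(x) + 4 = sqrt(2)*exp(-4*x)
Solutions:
 g(x) = C1 + sqrt(2)*x^3/3 - 2*x^2 - 4*x - sqrt(2)*exp(-4*x)/4


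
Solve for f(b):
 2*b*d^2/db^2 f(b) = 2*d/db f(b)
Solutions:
 f(b) = C1 + C2*b^2


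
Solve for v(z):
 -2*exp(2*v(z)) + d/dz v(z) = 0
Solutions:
 v(z) = log(-sqrt(-1/(C1 + 2*z))) - log(2)/2
 v(z) = log(-1/(C1 + 2*z))/2 - log(2)/2


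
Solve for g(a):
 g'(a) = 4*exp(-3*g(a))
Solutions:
 g(a) = log(C1 + 12*a)/3
 g(a) = log((-3^(1/3) - 3^(5/6)*I)*(C1 + 4*a)^(1/3)/2)
 g(a) = log((-3^(1/3) + 3^(5/6)*I)*(C1 + 4*a)^(1/3)/2)


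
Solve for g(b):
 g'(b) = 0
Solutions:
 g(b) = C1


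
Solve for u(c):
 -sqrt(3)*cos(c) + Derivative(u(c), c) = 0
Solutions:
 u(c) = C1 + sqrt(3)*sin(c)


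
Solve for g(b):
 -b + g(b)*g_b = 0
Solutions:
 g(b) = -sqrt(C1 + b^2)
 g(b) = sqrt(C1 + b^2)


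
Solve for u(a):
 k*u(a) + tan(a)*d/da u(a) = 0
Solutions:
 u(a) = C1*exp(-k*log(sin(a)))


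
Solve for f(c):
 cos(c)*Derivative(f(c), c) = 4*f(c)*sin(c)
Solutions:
 f(c) = C1/cos(c)^4


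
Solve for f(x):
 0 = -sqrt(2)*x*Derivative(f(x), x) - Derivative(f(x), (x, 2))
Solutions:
 f(x) = C1 + C2*erf(2^(3/4)*x/2)


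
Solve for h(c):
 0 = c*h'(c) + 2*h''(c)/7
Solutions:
 h(c) = C1 + C2*erf(sqrt(7)*c/2)


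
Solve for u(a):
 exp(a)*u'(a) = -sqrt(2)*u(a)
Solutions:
 u(a) = C1*exp(sqrt(2)*exp(-a))


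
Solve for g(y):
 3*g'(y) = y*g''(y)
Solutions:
 g(y) = C1 + C2*y^4


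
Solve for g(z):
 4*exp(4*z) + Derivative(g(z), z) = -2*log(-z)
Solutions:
 g(z) = C1 - 2*z*log(-z) + 2*z - exp(4*z)


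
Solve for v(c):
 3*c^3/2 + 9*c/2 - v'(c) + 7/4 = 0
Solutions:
 v(c) = C1 + 3*c^4/8 + 9*c^2/4 + 7*c/4


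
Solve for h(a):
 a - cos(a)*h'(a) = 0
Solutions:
 h(a) = C1 + Integral(a/cos(a), a)


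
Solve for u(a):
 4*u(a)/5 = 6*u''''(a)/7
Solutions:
 u(a) = C1*exp(-14^(1/4)*15^(3/4)*a/15) + C2*exp(14^(1/4)*15^(3/4)*a/15) + C3*sin(14^(1/4)*15^(3/4)*a/15) + C4*cos(14^(1/4)*15^(3/4)*a/15)


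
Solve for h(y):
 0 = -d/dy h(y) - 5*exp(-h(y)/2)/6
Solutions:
 h(y) = 2*log(C1 - 5*y/12)


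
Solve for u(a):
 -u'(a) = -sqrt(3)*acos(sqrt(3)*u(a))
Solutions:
 Integral(1/acos(sqrt(3)*_y), (_y, u(a))) = C1 + sqrt(3)*a


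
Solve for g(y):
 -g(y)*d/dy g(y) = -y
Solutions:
 g(y) = -sqrt(C1 + y^2)
 g(y) = sqrt(C1 + y^2)


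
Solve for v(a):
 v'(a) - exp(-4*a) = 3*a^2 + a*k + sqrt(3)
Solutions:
 v(a) = C1 + a^3 + a^2*k/2 + sqrt(3)*a - exp(-4*a)/4


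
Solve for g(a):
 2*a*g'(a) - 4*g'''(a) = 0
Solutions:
 g(a) = C1 + Integral(C2*airyai(2^(2/3)*a/2) + C3*airybi(2^(2/3)*a/2), a)


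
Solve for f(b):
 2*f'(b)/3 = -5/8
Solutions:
 f(b) = C1 - 15*b/16


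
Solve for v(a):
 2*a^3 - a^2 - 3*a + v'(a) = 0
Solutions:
 v(a) = C1 - a^4/2 + a^3/3 + 3*a^2/2


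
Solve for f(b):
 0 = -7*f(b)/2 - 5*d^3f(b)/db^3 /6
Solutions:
 f(b) = C3*exp(-21^(1/3)*5^(2/3)*b/5) + (C1*sin(3^(5/6)*5^(2/3)*7^(1/3)*b/10) + C2*cos(3^(5/6)*5^(2/3)*7^(1/3)*b/10))*exp(21^(1/3)*5^(2/3)*b/10)


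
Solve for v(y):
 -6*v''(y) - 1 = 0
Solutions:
 v(y) = C1 + C2*y - y^2/12


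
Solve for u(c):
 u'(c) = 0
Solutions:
 u(c) = C1


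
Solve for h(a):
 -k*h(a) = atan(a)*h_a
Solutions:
 h(a) = C1*exp(-k*Integral(1/atan(a), a))


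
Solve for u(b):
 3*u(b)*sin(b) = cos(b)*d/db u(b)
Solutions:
 u(b) = C1/cos(b)^3


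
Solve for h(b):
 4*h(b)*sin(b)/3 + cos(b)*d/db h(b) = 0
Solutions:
 h(b) = C1*cos(b)^(4/3)


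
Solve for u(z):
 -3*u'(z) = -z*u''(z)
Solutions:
 u(z) = C1 + C2*z^4


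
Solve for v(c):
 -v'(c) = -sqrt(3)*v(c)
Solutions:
 v(c) = C1*exp(sqrt(3)*c)


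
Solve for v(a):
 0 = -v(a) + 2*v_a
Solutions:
 v(a) = C1*exp(a/2)


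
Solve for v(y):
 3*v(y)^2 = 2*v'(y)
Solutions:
 v(y) = -2/(C1 + 3*y)


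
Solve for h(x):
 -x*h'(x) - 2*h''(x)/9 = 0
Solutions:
 h(x) = C1 + C2*erf(3*x/2)


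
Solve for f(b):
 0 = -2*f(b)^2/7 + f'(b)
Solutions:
 f(b) = -7/(C1 + 2*b)


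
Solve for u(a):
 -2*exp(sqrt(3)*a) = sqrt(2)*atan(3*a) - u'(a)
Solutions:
 u(a) = C1 + sqrt(2)*(a*atan(3*a) - log(9*a^2 + 1)/6) + 2*sqrt(3)*exp(sqrt(3)*a)/3


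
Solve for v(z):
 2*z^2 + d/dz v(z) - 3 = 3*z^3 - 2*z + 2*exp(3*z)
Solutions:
 v(z) = C1 + 3*z^4/4 - 2*z^3/3 - z^2 + 3*z + 2*exp(3*z)/3


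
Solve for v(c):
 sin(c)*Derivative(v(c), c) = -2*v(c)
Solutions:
 v(c) = C1*(cos(c) + 1)/(cos(c) - 1)


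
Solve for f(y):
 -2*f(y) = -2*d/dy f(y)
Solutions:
 f(y) = C1*exp(y)


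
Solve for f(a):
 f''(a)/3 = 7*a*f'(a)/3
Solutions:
 f(a) = C1 + C2*erfi(sqrt(14)*a/2)


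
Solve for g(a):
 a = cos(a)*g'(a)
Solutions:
 g(a) = C1 + Integral(a/cos(a), a)


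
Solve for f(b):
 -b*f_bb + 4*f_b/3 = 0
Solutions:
 f(b) = C1 + C2*b^(7/3)


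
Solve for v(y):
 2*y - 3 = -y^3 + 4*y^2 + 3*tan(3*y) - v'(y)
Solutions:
 v(y) = C1 - y^4/4 + 4*y^3/3 - y^2 + 3*y - log(cos(3*y))


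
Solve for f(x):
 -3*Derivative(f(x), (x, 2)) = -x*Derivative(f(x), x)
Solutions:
 f(x) = C1 + C2*erfi(sqrt(6)*x/6)


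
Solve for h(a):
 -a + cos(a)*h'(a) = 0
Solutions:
 h(a) = C1 + Integral(a/cos(a), a)


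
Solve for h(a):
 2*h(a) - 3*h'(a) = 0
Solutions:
 h(a) = C1*exp(2*a/3)


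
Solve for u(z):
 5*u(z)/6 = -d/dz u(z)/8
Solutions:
 u(z) = C1*exp(-20*z/3)


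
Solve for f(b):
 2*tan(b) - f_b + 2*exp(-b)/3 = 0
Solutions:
 f(b) = C1 + log(tan(b)^2 + 1) - 2*exp(-b)/3


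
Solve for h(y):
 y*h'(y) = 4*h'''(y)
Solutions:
 h(y) = C1 + Integral(C2*airyai(2^(1/3)*y/2) + C3*airybi(2^(1/3)*y/2), y)


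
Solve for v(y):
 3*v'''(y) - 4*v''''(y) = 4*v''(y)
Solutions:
 v(y) = C1 + C2*y + (C3*sin(sqrt(55)*y/8) + C4*cos(sqrt(55)*y/8))*exp(3*y/8)


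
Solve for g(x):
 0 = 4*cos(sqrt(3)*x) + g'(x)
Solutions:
 g(x) = C1 - 4*sqrt(3)*sin(sqrt(3)*x)/3


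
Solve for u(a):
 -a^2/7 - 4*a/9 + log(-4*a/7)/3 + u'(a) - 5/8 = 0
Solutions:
 u(a) = C1 + a^3/21 + 2*a^2/9 - a*log(-a)/3 + a*(-16*log(2) + 8*log(7) + 23)/24


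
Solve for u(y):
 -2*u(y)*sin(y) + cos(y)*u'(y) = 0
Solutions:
 u(y) = C1/cos(y)^2


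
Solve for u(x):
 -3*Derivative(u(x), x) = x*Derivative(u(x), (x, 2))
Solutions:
 u(x) = C1 + C2/x^2


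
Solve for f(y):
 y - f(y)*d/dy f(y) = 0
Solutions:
 f(y) = -sqrt(C1 + y^2)
 f(y) = sqrt(C1 + y^2)


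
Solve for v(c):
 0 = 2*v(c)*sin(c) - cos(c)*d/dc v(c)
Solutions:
 v(c) = C1/cos(c)^2


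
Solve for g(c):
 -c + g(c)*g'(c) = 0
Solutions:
 g(c) = -sqrt(C1 + c^2)
 g(c) = sqrt(C1 + c^2)


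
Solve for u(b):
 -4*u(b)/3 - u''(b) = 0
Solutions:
 u(b) = C1*sin(2*sqrt(3)*b/3) + C2*cos(2*sqrt(3)*b/3)


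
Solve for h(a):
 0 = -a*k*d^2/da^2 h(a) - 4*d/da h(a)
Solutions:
 h(a) = C1 + a^(((re(k) - 4)*re(k) + im(k)^2)/(re(k)^2 + im(k)^2))*(C2*sin(4*log(a)*Abs(im(k))/(re(k)^2 + im(k)^2)) + C3*cos(4*log(a)*im(k)/(re(k)^2 + im(k)^2)))


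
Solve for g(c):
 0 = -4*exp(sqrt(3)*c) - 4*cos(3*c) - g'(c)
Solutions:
 g(c) = C1 - 4*sqrt(3)*exp(sqrt(3)*c)/3 - 4*sin(3*c)/3


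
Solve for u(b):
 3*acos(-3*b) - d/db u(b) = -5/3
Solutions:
 u(b) = C1 + 3*b*acos(-3*b) + 5*b/3 + sqrt(1 - 9*b^2)


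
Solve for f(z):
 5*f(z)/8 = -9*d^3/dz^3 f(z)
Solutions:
 f(z) = C3*exp(-15^(1/3)*z/6) + (C1*sin(3^(5/6)*5^(1/3)*z/12) + C2*cos(3^(5/6)*5^(1/3)*z/12))*exp(15^(1/3)*z/12)


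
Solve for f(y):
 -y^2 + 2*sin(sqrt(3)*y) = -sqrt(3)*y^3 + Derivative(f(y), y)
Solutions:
 f(y) = C1 + sqrt(3)*y^4/4 - y^3/3 - 2*sqrt(3)*cos(sqrt(3)*y)/3


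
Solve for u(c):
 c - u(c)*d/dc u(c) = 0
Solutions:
 u(c) = -sqrt(C1 + c^2)
 u(c) = sqrt(C1 + c^2)


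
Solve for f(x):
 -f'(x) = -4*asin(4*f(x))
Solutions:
 Integral(1/asin(4*_y), (_y, f(x))) = C1 + 4*x


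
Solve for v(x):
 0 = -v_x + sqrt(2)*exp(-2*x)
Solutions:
 v(x) = C1 - sqrt(2)*exp(-2*x)/2


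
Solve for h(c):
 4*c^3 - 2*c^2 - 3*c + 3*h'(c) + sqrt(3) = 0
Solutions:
 h(c) = C1 - c^4/3 + 2*c^3/9 + c^2/2 - sqrt(3)*c/3


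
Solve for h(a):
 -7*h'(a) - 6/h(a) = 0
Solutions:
 h(a) = -sqrt(C1 - 84*a)/7
 h(a) = sqrt(C1 - 84*a)/7


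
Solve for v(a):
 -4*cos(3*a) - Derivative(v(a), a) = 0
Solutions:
 v(a) = C1 - 4*sin(3*a)/3


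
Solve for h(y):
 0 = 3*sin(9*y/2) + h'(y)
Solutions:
 h(y) = C1 + 2*cos(9*y/2)/3


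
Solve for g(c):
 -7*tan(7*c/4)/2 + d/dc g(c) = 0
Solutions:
 g(c) = C1 - 2*log(cos(7*c/4))
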